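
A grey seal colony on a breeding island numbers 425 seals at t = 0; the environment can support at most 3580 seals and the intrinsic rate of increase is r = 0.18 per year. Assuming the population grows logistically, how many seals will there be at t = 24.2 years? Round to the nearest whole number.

A = (K − N₀)/N₀ = (3580 − 425)/425 = 7.4235.
N(t) = K/(1 + A·e^(−rt)) = 3580/(1 + 7.4235×e^(−0.18×24.2)).
e^(−4.356) = 0.01283; denominator = 1 + 7.4235×0.01283 = 1.0952.
N = 3580/1.0952 = 3268.69.

3269 seals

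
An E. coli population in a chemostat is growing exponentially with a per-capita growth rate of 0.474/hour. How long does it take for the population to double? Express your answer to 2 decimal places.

1.46 hours

Doubling time t_d = ln(2)/r = 0.6931/0.474 = 1.4623.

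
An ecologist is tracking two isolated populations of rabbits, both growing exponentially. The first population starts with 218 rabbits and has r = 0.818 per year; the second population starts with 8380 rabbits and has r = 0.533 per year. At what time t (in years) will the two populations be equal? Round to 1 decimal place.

Set 218·e^(0.818t) = 8380·e^(0.533t).
e^((0.818 − 0.533)t) = 8380/218 → e^(0.285·t) = 38.44.
0.285·t = ln(38.44) = 3.6491, so t = 3.6491/0.285 = 12.804.

12.8 years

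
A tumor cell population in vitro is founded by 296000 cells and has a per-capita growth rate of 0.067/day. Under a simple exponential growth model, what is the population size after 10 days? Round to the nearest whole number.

N(t) = N₀·e^(rt) = 296000 × e^(0.067×10) = 296000 × e^0.67.
e^0.67 ≈ 1.9542, so N ≈ 296000 × 1.9542 = 578454.

578454 cells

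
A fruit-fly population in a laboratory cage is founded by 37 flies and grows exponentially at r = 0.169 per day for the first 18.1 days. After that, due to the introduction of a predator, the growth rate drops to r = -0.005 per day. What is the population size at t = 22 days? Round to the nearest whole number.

Phase 1: N(18.1) = 37·e^(0.169×18.1) = 37·e^3.059 = 788.252.
Phase 2 runs for 22 − 18.1 = 3.9 days at r = -0.005.
N(22) = 788.252·e^(-0.005×3.9) = 788.252·e^-0.0195 = 773.03.

773 flies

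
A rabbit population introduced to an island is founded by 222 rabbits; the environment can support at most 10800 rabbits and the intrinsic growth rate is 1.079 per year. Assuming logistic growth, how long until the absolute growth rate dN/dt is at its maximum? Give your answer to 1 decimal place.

3.6 years

Logistic growth is fastest at N = K/2 = 5400.
A = (K − N₀)/N₀ = 47.649. Set K/(1 + A·e^(−rt)) = K/2 → A·e^(−rt) = 1.
e^(−1.079t) = 1/47.649 = 0.020987, so t = ln(47.649)/1.079 = 3.8639/1.079 = 3.581.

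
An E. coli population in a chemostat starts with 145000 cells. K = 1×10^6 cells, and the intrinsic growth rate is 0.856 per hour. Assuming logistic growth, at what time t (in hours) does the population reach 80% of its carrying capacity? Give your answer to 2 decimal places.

A = (K − N₀)/N₀ = (1×10^6 − 145000)/145000 = 5.8966.
Solve 1×10^6/(1 + 5.8966·e^(−0.856t)) = 800000: 1 + 5.8966·e^(−0.856t) = 1.25, so e^(−0.856t) = 0.0423977.
−0.856·t = ln(0.0423977) = -3.1607, so t = 3.1607/0.856 = 3.6924.

3.69 hours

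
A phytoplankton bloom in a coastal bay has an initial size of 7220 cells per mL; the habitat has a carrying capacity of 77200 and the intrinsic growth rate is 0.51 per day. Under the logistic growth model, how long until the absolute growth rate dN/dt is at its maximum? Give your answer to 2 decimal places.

Logistic growth is fastest at N = K/2 = 38600.
A = (K − N₀)/N₀ = 9.6925. Set K/(1 + A·e^(−rt)) = K/2 → A·e^(−rt) = 1.
e^(−0.51t) = 1/9.6925 = 0.103172, so t = ln(9.6925)/0.51 = 2.2714/0.51 = 4.4536.

4.45 days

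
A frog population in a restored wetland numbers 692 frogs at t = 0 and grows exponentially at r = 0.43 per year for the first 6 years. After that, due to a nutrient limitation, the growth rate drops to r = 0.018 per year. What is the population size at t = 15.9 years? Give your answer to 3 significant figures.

Phase 1: N(6) = 692·e^(0.43×6) = 692·e^2.58 = 9132.42.
Phase 2 runs for 15.9 − 6 = 9.9 years at r = 0.018.
N(15.9) = 9132.42·e^(0.018×9.9) = 9132.42·e^0.1782 = 10913.8.

10900 frogs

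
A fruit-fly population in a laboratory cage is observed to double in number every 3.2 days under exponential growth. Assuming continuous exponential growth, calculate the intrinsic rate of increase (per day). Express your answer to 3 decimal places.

0.217 per day

r = ln(2)/t_d = 0.6931/3.2 = 0.21661.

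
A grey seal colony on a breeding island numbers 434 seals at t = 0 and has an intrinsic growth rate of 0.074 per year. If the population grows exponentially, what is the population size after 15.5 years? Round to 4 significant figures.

1367 seals

N(t) = N₀·e^(rt) = 434 × e^(0.074×15.5) = 434 × e^1.147.
e^1.147 ≈ 3.1487, so N ≈ 434 × 3.1487 = 1366.55.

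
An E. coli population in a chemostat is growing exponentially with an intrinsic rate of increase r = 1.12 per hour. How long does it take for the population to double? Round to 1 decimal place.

Doubling time t_d = ln(2)/r = 0.6931/1.12 = 0.61888.

0.6 hours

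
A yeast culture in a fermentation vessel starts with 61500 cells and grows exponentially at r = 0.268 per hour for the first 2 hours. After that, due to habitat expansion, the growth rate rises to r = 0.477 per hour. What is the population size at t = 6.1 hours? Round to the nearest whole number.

Phase 1: N(2) = 61500·e^(0.268×2) = 61500·e^0.536 = 105113.
Phase 2 runs for 6.1 − 2 = 4.1 hours at r = 0.477.
N(6.1) = 105113·e^(0.477×4.1) = 105113·e^1.956 = 743031.

743031 cells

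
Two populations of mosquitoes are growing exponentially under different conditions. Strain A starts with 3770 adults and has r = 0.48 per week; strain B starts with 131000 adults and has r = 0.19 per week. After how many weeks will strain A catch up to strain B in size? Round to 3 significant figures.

Set 3770·e^(0.48t) = 131000·e^(0.19t).
e^((0.48 − 0.19)t) = 131000/3770 → e^(0.29·t) = 34.748.
0.29·t = ln(34.748) = 3.5481, so t = 3.5481/0.29 = 12.235.

12.2 weeks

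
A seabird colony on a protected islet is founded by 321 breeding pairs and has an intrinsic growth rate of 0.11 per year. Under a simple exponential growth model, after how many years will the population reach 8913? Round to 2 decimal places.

Set N₀·e^(rt) = 8913: e^(0.11·t) = 8913/321 = 27.766.
0.11·t = ln(27.766) = 3.3238, so t = 3.3238/0.11 = 30.217.

30.22 years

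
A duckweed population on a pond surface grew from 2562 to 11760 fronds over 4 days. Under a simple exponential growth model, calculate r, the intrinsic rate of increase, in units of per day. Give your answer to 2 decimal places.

0.38 per day

From N(t) = N₀·e^(rt): e^(r·4) = 11760/2562 = 4.5902.
r·4 = ln(4.5902) = 1.5239, so r = 1.5239/4 = 0.38098.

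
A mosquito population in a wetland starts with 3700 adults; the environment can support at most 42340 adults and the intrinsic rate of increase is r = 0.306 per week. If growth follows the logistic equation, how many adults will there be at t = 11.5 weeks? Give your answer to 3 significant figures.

32300 adults

A = (K − N₀)/N₀ = (42340 − 3700)/3700 = 10.443.
N(t) = K/(1 + A·e^(−rt)) = 42340/(1 + 10.443×e^(−0.306×11.5)).
e^(−3.519) = 0.029629; denominator = 1 + 10.443×0.029629 = 1.3094.
N = 42340/1.3094 = 32334.8.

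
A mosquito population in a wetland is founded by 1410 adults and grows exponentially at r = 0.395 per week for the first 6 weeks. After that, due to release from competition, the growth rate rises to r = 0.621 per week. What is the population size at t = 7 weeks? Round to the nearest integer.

28067 adults

Phase 1: N(6) = 1410·e^(0.395×6) = 1410·e^2.37 = 15083.3.
Phase 2 runs for 7 − 6 = 1 weeks at r = 0.621.
N(7) = 15083.3·e^(0.621×1) = 15083.3·e^0.621 = 28066.9.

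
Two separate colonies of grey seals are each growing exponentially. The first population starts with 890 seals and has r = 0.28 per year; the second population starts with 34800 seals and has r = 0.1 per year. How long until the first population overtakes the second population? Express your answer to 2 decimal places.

Set 890·e^(0.28t) = 34800·e^(0.1t).
e^((0.28 − 0.1)t) = 34800/890 → e^(0.18·t) = 39.101.
0.18·t = ln(39.101) = 3.6662, so t = 3.6662/0.18 = 20.368.

20.37 years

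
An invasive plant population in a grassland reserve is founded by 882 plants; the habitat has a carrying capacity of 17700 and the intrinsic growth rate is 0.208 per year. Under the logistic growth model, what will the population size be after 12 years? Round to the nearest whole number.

6883 plants

A = (K − N₀)/N₀ = (17700 − 882)/882 = 19.068.
N(t) = K/(1 + A·e^(−rt)) = 17700/(1 + 19.068×e^(−0.208×12)).
e^(−2.496) = 0.082414; denominator = 1 + 19.068×0.082414 = 2.5715.
N = 17700/2.5715 = 6883.22.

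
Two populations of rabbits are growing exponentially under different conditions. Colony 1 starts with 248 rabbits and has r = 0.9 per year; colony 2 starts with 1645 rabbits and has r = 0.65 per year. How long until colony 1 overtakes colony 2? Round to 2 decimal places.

Set 248·e^(0.9t) = 1645·e^(0.65t).
e^((0.9 − 0.65)t) = 1645/248 → e^(0.25·t) = 6.6331.
0.25·t = ln(6.6331) = 1.8921, so t = 1.8921/0.25 = 7.5683.

7.57 years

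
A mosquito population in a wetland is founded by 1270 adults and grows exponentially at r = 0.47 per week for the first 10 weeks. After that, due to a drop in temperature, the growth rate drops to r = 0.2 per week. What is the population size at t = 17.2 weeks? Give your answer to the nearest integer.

589348 adults

Phase 1: N(10) = 1270·e^(0.47×10) = 1270·e^4.7 = 139633.
Phase 2 runs for 17.2 − 10 = 7.2 weeks at r = 0.2.
N(17.2) = 139633·e^(0.2×7.2) = 139633·e^1.44 = 589348.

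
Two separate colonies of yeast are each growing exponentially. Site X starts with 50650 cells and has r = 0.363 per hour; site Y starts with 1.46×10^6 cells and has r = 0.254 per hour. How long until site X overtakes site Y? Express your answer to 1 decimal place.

Set 50650·e^(0.363t) = 1.46×10^6·e^(0.254t).
e^((0.363 − 0.254)t) = 1.46×10^6/50650 → e^(0.109·t) = 28.825.
0.109·t = ln(28.825) = 3.3613, so t = 3.3613/0.109 = 30.837.

30.8 hours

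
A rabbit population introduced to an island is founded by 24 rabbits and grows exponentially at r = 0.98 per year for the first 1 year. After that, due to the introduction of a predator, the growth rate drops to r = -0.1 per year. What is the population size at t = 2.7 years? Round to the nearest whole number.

54 rabbits

Phase 1: N(1) = 24·e^(0.98×1) = 24·e^0.98 = 63.9469.
Phase 2 runs for 2.7 − 1 = 1.7 years at r = -0.1.
N(2.7) = 63.9469·e^(-0.1×1.7) = 63.9469·e^-0.17 = 53.9498.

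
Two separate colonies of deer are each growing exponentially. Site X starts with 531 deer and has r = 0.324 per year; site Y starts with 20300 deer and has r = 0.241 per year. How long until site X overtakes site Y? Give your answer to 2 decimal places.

Set 531·e^(0.324t) = 20300·e^(0.241t).
e^((0.324 − 0.241)t) = 20300/531 → e^(0.083·t) = 38.23.
0.083·t = ln(38.23) = 3.6436, so t = 3.6436/0.083 = 43.899.

43.90 years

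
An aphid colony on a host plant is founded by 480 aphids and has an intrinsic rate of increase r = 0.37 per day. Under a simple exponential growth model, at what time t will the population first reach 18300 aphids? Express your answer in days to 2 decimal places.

Set N₀·e^(rt) = 18300: e^(0.37·t) = 18300/480 = 38.125.
0.37·t = ln(38.125) = 3.6409, so t = 3.6409/0.37 = 9.8402.

9.84 days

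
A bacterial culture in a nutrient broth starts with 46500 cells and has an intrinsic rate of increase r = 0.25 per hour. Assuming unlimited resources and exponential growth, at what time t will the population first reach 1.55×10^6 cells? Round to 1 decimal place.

Set N₀·e^(rt) = 1.55×10^6: e^(0.25·t) = 1.55×10^6/46500 = 33.333.
0.25·t = ln(33.333) = 3.5066, so t = 3.5066/0.25 = 14.026.

14.0 hours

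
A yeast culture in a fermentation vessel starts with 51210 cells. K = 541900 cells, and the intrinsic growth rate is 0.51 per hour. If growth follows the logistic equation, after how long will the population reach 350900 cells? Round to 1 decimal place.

5.6 hours

A = (K − N₀)/N₀ = (541900 − 51210)/51210 = 9.5819.
Solve 541900/(1 + 9.5819·e^(−0.51t)) = 350900: 1 + 9.5819·e^(−0.51t) = 1.5443, so e^(−0.51t) = 0.0568064.
−0.51·t = ln(0.0568064) = -2.8681, so t = 2.8681/0.51 = 5.6237.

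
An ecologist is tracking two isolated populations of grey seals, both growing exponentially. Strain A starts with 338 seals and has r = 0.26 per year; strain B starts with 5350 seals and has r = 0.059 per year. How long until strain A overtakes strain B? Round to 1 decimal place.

13.7 years

Set 338·e^(0.26t) = 5350·e^(0.059t).
e^((0.26 − 0.059)t) = 5350/338 → e^(0.201·t) = 15.828.
0.201·t = ln(15.828) = 2.7618, so t = 2.7618/0.201 = 13.74.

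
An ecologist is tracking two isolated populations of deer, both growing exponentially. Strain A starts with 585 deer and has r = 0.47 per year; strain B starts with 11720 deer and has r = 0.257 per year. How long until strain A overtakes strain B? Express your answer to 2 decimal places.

14.07 years

Set 585·e^(0.47t) = 11720·e^(0.257t).
e^((0.47 − 0.257)t) = 11720/585 → e^(0.213·t) = 20.034.
0.213·t = ln(20.034) = 2.9974, so t = 2.9974/0.213 = 14.072.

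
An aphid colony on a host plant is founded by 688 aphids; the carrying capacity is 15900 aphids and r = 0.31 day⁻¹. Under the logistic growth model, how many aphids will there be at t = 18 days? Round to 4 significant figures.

A = (K − N₀)/N₀ = (15900 − 688)/688 = 22.11.
N(t) = K/(1 + A·e^(−rt)) = 15900/(1 + 22.11×e^(−0.31×18)).
e^(−5.58) = 0.0037726; denominator = 1 + 22.11×0.0037726 = 1.0834.
N = 15900/1.0834 = 14675.8.

14680 aphids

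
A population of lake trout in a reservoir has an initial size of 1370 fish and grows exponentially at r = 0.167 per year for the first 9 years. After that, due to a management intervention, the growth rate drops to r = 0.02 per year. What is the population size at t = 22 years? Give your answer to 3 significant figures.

Phase 1: N(9) = 1370·e^(0.167×9) = 1370·e^1.503 = 6158.36.
Phase 2 runs for 22 − 9 = 13 years at r = 0.02.
N(22) = 6158.36·e^(0.02×13) = 6158.36·e^0.26 = 7986.96.

7990 fish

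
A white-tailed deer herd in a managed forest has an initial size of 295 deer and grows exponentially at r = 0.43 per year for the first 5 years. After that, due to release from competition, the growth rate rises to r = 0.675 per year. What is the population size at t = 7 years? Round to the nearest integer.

Phase 1: N(5) = 295·e^(0.43×5) = 295·e^2.15 = 2532.53.
Phase 2 runs for 7 − 5 = 2 years at r = 0.675.
N(7) = 2532.53·e^(0.675×2) = 2532.53·e^1.35 = 9769.06.

9769 deer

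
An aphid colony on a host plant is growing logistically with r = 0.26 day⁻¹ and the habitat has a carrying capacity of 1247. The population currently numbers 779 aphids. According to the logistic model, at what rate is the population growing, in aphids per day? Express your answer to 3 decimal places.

76.013 aphids per day

dN/dt = rN(1 − N/K) = 0.26 × 779 × (1 − 779/1247).
1 − 779/1247 = 0.3753; dN/dt = 0.26 × 779 × 0.3753 = 76.013.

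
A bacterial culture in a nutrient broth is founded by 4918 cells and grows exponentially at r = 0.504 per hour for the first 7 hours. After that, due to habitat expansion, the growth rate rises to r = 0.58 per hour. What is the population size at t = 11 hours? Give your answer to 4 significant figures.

1704000 cells

Phase 1: N(7) = 4918·e^(0.504×7) = 4918·e^3.528 = 167486.
Phase 2 runs for 11 − 7 = 4 hours at r = 0.58.
N(11) = 167486·e^(0.58×4) = 167486·e^2.32 = 1.704287×10^6.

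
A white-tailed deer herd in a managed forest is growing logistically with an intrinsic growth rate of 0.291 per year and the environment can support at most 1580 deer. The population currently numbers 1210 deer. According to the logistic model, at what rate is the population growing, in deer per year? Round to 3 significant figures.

82.5 deer per year

dN/dt = rN(1 − N/K) = 0.291 × 1210 × (1 − 1210/1580).
1 − 1210/1580 = 0.23418; dN/dt = 0.291 × 1210 × 0.23418 = 82.456.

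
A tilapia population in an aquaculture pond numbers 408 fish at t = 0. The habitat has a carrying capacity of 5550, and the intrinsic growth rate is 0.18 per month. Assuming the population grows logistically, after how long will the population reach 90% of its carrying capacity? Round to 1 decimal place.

A = (K − N₀)/N₀ = (5550 − 408)/408 = 12.603.
Solve 5550/(1 + 12.603·e^(−0.18t)) = 4995: 1 + 12.603·e^(−0.18t) = 1.1111, so e^(−0.18t) = 0.00881628.
−0.18·t = ln(0.00881628) = -4.7312, so t = 4.7312/0.18 = 26.284.

26.3 months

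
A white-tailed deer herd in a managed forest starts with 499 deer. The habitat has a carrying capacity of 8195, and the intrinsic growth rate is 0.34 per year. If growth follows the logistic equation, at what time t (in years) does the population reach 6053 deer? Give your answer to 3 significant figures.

A = (K − N₀)/N₀ = (8195 − 499)/499 = 15.423.
Solve 8195/(1 + 15.423·e^(−0.34t)) = 6053: 1 + 15.423·e^(−0.34t) = 1.3539, so e^(−0.34t) = 0.0229448.
−0.34·t = ln(0.0229448) = -3.7747, so t = 3.7747/0.34 = 11.102.

11.1 years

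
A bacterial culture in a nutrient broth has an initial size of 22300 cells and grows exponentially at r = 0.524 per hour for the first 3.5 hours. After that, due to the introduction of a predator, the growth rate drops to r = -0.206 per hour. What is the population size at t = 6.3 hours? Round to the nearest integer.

Phase 1: N(3.5) = 22300·e^(0.524×3.5) = 22300·e^1.834 = 139573.
Phase 2 runs for 6.3 − 3.5 = 2.8 hours at r = -0.206.
N(6.3) = 139573·e^(-0.206×2.8) = 139573·e^-0.5768 = 78397.1.

78397 cells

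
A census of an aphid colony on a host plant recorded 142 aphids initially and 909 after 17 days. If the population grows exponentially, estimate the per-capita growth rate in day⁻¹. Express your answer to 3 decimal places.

From N(t) = N₀·e^(rt): e^(r·17) = 909/142 = 6.4014.
r·17 = ln(6.4014) = 1.8565, so r = 1.8565/17 = 0.10921.

0.109 per day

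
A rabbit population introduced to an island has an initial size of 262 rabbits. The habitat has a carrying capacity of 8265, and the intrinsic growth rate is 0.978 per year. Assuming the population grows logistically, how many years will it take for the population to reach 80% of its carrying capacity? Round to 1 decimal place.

A = (K − N₀)/N₀ = (8265 − 262)/262 = 30.546.
Solve 8265/(1 + 30.546·e^(−0.978t)) = 6612: 1 + 30.546·e^(−0.978t) = 1.25, so e^(−0.978t) = 0.00818443.
−0.978·t = ln(0.00818443) = -4.8055, so t = 4.8055/0.978 = 4.9136.

4.9 years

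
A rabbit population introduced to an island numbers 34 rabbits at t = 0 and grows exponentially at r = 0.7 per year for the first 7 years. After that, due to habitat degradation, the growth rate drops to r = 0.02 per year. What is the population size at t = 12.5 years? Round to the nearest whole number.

Phase 1: N(7) = 34·e^(0.7×7) = 34·e^4.9 = 4565.85.
Phase 2 runs for 12.5 − 7 = 5.5 years at r = 0.02.
N(12.5) = 4565.85·e^(0.02×5.5) = 4565.85·e^0.11 = 5096.76.

5097 rabbits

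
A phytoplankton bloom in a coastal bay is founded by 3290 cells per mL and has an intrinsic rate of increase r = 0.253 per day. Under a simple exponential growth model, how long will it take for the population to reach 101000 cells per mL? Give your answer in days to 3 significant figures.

Set N₀·e^(rt) = 101000: e^(0.253·t) = 101000/3290 = 30.699.
0.253·t = ln(30.699) = 3.4242, so t = 3.4242/0.253 = 13.535.

13.5 days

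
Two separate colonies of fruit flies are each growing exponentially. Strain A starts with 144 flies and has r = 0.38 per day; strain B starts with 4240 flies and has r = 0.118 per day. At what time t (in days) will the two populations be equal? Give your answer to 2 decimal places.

Set 144·e^(0.38t) = 4240·e^(0.118t).
e^((0.38 − 0.118)t) = 4240/144 → e^(0.262·t) = 29.444.
0.262·t = ln(29.444) = 3.3825, so t = 3.3825/0.262 = 12.91.

12.91 days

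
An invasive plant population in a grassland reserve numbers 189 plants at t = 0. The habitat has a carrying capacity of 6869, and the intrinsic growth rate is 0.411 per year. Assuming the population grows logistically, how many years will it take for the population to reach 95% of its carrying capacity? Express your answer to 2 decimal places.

A = (K − N₀)/N₀ = (6869 − 189)/189 = 35.344.
Solve 6869/(1 + 35.344·e^(−0.411t)) = 6525.55: 1 + 35.344·e^(−0.411t) = 1.0526, so e^(−0.411t) = 0.00148913.
−0.411·t = ln(0.00148913) = -6.5096, so t = 6.5096/0.411 = 15.838.

15.84 years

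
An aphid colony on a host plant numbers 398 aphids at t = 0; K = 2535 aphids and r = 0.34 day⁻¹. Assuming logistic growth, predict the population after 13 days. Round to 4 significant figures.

A = (K − N₀)/N₀ = (2535 − 398)/398 = 5.3693.
N(t) = K/(1 + A·e^(−rt)) = 2535/(1 + 5.3693×e^(−0.34×13)).
e^(−4.42) = 0.012034; denominator = 1 + 5.3693×0.012034 = 1.0646.
N = 2535/1.0646 = 2381.14.

2381 aphids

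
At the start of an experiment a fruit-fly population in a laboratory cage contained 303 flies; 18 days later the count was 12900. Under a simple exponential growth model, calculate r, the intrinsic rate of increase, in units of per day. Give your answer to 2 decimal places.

0.21 per day

From N(t) = N₀·e^(rt): e^(r·18) = 12900/303 = 42.574.
r·18 = ln(42.574) = 3.7512, so r = 3.7512/18 = 0.2084.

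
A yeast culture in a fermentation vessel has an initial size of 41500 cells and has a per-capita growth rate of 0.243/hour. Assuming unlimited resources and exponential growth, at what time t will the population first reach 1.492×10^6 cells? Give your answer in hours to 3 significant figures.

Set N₀·e^(rt) = 1.492×10^6: e^(0.243·t) = 1.492×10^6/41500 = 35.952.
0.243·t = ln(35.952) = 3.5822, so t = 3.5822/0.243 = 14.741.

14.7 hours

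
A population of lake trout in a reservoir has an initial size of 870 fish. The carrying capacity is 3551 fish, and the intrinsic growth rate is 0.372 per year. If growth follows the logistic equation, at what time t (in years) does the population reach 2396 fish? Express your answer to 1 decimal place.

5.0 years

A = (K − N₀)/N₀ = (3551 − 870)/870 = 3.0816.
Solve 3551/(1 + 3.0816·e^(−0.372t)) = 2396: 1 + 3.0816·e^(−0.372t) = 1.4821, so e^(−0.372t) = 0.156429.
−0.372·t = ln(0.156429) = -1.8552, so t = 1.8552/0.372 = 4.987.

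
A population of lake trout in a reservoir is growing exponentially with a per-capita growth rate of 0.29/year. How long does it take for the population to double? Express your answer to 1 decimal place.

2.4 years

Doubling time t_d = ln(2)/r = 0.6931/0.29 = 2.3902.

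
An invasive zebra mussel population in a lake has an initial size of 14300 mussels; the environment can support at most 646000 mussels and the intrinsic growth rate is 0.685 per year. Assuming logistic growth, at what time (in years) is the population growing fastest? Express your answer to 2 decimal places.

Logistic growth is fastest at N = K/2 = 323000.
A = (K − N₀)/N₀ = 44.175. Set K/(1 + A·e^(−rt)) = K/2 → A·e^(−rt) = 1.
e^(−0.685t) = 1/44.175 = 0.0226373, so t = ln(44.175)/0.685 = 3.7882/0.685 = 5.5302.

5.53 years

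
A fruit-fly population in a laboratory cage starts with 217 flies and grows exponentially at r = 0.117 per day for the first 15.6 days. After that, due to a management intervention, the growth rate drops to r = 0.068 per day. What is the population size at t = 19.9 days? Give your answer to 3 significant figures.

Phase 1: N(15.6) = 217·e^(0.117×15.6) = 217·e^1.825 = 1346.28.
Phase 2 runs for 19.9 − 15.6 = 4.3 days at r = 0.068.
N(19.9) = 1346.28·e^(0.068×4.3) = 1346.28·e^0.2924 = 1803.52.

1800 flies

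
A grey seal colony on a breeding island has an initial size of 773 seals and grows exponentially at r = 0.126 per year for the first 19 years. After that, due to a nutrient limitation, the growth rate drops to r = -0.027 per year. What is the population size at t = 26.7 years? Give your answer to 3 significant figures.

Phase 1: N(19) = 773·e^(0.126×19) = 773·e^2.394 = 8469.94.
Phase 2 runs for 26.7 − 19 = 7.7 years at r = -0.027.
N(26.7) = 8469.94·e^(-0.027×7.7) = 8469.94·e^-0.2079 = 6880.04.

6880 seals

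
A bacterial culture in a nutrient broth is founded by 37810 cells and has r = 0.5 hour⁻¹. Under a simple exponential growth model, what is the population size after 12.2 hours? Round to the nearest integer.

N(t) = N₀·e^(rt) = 37810 × e^(0.5×12.2) = 37810 × e^6.1.
e^6.1 ≈ 445.86, so N ≈ 37810 × 445.86 = 1.685788×10^7.

16857882 cells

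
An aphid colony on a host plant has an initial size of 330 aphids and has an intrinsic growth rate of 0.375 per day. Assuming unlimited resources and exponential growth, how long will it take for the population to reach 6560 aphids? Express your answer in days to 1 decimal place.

Set N₀·e^(rt) = 6560: e^(0.375·t) = 6560/330 = 19.879.
0.375·t = ln(19.879) = 2.9897, so t = 2.9897/0.375 = 7.9724.

8.0 days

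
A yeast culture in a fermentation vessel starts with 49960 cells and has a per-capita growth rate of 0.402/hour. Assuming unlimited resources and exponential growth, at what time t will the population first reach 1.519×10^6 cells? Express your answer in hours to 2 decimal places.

Set N₀·e^(rt) = 1.519×10^6: e^(0.402·t) = 1.519×10^6/49960 = 30.404.
0.402·t = ln(30.404) = 3.4146, so t = 3.4146/0.402 = 8.494.

8.49 hours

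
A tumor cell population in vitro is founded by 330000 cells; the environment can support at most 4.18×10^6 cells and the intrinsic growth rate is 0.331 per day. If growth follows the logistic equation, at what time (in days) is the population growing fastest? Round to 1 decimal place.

7.4 days

Logistic growth is fastest at N = K/2 = 2.09×10^6.
A = (K − N₀)/N₀ = 11.667. Set K/(1 + A·e^(−rt)) = K/2 → A·e^(−rt) = 1.
e^(−0.331t) = 1/11.667 = 0.0857143, so t = ln(11.667)/0.331 = 2.4567/0.331 = 7.4222.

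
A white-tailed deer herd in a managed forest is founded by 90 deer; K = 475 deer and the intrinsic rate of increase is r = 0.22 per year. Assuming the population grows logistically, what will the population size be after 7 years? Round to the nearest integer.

A = (K − N₀)/N₀ = (475 − 90)/90 = 4.2778.
N(t) = K/(1 + A·e^(−rt)) = 475/(1 + 4.2778×e^(−0.22×7)).
e^(−1.54) = 0.21438; denominator = 1 + 4.2778×0.21438 = 1.9171.
N = 475/1.9171 = 247.773.

248 deer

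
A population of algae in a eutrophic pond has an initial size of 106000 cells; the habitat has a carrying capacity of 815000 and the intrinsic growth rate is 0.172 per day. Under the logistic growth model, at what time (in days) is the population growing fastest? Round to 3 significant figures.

11.0 days

Logistic growth is fastest at N = K/2 = 407500.
A = (K − N₀)/N₀ = 6.6887. Set K/(1 + A·e^(−rt)) = K/2 → A·e^(−rt) = 1.
e^(−0.172t) = 1/6.6887 = 0.149506, so t = ln(6.6887)/0.172 = 1.9004/0.172 = 11.049.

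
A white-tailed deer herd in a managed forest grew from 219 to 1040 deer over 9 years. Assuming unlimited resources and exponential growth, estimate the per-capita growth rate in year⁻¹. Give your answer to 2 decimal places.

0.17 per year

From N(t) = N₀·e^(rt): e^(r·9) = 1040/219 = 4.7489.
r·9 = ln(4.7489) = 1.5579, so r = 1.5579/9 = 0.1731.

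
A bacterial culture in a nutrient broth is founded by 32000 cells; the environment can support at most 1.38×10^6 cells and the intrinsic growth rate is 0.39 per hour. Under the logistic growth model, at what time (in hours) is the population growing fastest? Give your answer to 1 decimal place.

Logistic growth is fastest at N = K/2 = 690000.
A = (K − N₀)/N₀ = 42.125. Set K/(1 + A·e^(−rt)) = K/2 → A·e^(−rt) = 1.
e^(−0.39t) = 1/42.125 = 0.0237389, so t = ln(42.125)/0.39 = 3.7406/0.39 = 9.5914.

9.6 hours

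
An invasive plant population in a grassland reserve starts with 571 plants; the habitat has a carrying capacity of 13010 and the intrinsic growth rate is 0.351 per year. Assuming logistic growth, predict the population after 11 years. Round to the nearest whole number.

A = (K − N₀)/N₀ = (13010 − 571)/571 = 21.785.
N(t) = K/(1 + A·e^(−rt)) = 13010/(1 + 21.785×e^(−0.351×11)).
e^(−3.861) = 0.021047; denominator = 1 + 21.785×0.021047 = 1.4585.
N = 13010/1.4585 = 8920.13.

8920 plants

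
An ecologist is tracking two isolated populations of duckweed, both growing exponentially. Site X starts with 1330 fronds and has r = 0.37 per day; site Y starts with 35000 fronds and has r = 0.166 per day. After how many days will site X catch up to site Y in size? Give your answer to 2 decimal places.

16.03 days

Set 1330·e^(0.37t) = 35000·e^(0.166t).
e^((0.37 − 0.166)t) = 35000/1330 → e^(0.204·t) = 26.316.
0.204·t = ln(26.316) = 3.2702, so t = 3.2702/0.204 = 16.03.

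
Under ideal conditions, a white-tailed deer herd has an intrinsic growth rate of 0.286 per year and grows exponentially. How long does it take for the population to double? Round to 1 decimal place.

2.4 years

Doubling time t_d = ln(2)/r = 0.6931/0.286 = 2.4236.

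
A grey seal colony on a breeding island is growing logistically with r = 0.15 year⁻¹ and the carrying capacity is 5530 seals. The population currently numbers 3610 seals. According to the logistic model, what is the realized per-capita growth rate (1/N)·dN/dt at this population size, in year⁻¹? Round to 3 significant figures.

0.0521 per year

(1/N)·dN/dt = r(1 − N/K) = 0.15 × (1 − 3610/5530).
= 0.15 × 0.3472 = 0.05208.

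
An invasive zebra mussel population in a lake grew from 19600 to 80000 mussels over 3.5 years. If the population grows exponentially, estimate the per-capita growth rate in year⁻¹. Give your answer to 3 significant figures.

From N(t) = N₀·e^(rt): e^(r·3.5) = 80000/19600 = 4.0816.
r·3.5 = ln(4.0816) = 1.4065, so r = 1.4065/3.5 = 0.40186.

0.402 per year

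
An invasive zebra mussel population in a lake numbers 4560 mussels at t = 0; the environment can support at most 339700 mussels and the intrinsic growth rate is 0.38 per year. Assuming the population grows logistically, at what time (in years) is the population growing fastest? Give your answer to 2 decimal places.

Logistic growth is fastest at N = K/2 = 169850.
A = (K − N₀)/N₀ = 73.496. Set K/(1 + A·e^(−rt)) = K/2 → A·e^(−rt) = 1.
e^(−0.38t) = 1/73.496 = 0.0136063, so t = ln(73.496)/0.38 = 4.2972/0.38 = 11.308.

11.31 years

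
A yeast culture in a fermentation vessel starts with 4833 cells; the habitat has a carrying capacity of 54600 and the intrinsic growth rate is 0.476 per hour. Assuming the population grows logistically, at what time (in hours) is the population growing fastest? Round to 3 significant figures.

Logistic growth is fastest at N = K/2 = 27300.
A = (K − N₀)/N₀ = 10.297. Set K/(1 + A·e^(−rt)) = K/2 → A·e^(−rt) = 1.
e^(−0.476t) = 1/10.297 = 0.0971125, so t = ln(10.297)/0.476 = 2.3319/0.476 = 4.8989.

4.90 hours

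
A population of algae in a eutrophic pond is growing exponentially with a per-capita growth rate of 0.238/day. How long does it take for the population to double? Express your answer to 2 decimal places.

2.91 days

Doubling time t_d = ln(2)/r = 0.6931/0.238 = 2.9124.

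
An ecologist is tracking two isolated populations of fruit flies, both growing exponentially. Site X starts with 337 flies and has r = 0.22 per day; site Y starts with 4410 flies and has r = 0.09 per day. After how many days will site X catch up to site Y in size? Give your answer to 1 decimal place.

Set 337·e^(0.22t) = 4410·e^(0.09t).
e^((0.22 − 0.09)t) = 4410/337 → e^(0.13·t) = 13.086.
0.13·t = ln(13.086) = 2.5715, so t = 2.5715/0.13 = 19.781.

19.8 days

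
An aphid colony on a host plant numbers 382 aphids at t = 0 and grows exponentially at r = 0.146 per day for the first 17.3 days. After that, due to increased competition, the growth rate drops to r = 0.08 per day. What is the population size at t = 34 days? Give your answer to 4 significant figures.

18160 aphids

Phase 1: N(17.3) = 382·e^(0.146×17.3) = 382·e^2.526 = 4775.34.
Phase 2 runs for 34 − 17.3 = 16.7 days at r = 0.08.
N(34) = 4775.34·e^(0.08×16.7) = 4775.34·e^1.336 = 18164.4.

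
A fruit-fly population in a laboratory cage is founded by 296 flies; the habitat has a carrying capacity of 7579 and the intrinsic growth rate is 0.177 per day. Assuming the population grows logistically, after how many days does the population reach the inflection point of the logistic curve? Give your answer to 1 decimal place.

18.1 days

Logistic growth is fastest at N = K/2 = 3789.5.
A = (K − N₀)/N₀ = 24.605. Set K/(1 + A·e^(−rt)) = K/2 → A·e^(−rt) = 1.
e^(−0.177t) = 1/24.605 = 0.0406426, so t = ln(24.605)/0.177 = 3.2029/0.177 = 18.096.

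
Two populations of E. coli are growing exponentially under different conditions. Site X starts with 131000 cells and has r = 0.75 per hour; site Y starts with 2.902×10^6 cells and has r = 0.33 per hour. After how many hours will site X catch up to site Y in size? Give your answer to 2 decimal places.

Set 131000·e^(0.75t) = 2.902×10^6·e^(0.33t).
e^((0.75 − 0.33)t) = 2.902×10^6/131000 → e^(0.42·t) = 22.153.
0.42·t = ln(22.153) = 3.098, so t = 3.098/0.42 = 7.3761.

7.38 hours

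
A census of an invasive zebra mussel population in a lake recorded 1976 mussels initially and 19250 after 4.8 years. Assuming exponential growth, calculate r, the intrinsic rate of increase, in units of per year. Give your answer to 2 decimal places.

From N(t) = N₀·e^(rt): e^(r·4.8) = 19250/1976 = 9.7419.
r·4.8 = ln(9.7419) = 2.2764, so r = 2.2764/4.8 = 0.47426.

0.47 per year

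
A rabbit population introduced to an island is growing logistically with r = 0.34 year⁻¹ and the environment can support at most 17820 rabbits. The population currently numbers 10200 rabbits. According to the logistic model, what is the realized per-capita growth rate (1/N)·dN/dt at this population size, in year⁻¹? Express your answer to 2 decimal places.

(1/N)·dN/dt = r(1 − N/K) = 0.34 × (1 − 10200/17820).
= 0.34 × 0.42761 = 0.14539.

0.15 per year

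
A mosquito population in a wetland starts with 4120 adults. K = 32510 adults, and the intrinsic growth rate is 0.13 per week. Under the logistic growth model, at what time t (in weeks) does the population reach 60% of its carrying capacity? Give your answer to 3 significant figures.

A = (K − N₀)/N₀ = (32510 − 4120)/4120 = 6.8908.
Solve 32510/(1 + 6.8908·e^(−0.13t)) = 19506: 1 + 6.8908·e^(−0.13t) = 1.6667, so e^(−0.13t) = 0.0967477.
−0.13·t = ln(0.0967477) = -2.3356, so t = 2.3356/0.13 = 17.967.

18.0 weeks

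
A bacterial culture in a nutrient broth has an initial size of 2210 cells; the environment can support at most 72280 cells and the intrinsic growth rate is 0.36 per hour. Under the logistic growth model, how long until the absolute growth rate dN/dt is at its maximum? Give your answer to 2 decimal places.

Logistic growth is fastest at N = K/2 = 36140.
A = (K − N₀)/N₀ = 31.706. Set K/(1 + A·e^(−rt)) = K/2 → A·e^(−rt) = 1.
e^(−0.36t) = 1/31.706 = 0.0315399, so t = ln(31.706)/0.36 = 3.4565/0.36 = 9.6014.

9.60 hours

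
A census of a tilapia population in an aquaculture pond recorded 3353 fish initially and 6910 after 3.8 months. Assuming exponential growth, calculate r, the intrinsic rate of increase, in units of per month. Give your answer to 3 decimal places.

From N(t) = N₀·e^(rt): e^(r·3.8) = 6910/3353 = 2.0608.
r·3.8 = ln(2.0608) = 0.72311, so r = 0.72311/3.8 = 0.19029.

0.190 per month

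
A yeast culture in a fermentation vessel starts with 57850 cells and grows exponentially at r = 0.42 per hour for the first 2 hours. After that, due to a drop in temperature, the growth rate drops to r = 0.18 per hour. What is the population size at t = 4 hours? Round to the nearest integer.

192069 cells

Phase 1: N(2) = 57850·e^(0.42×2) = 57850·e^0.84 = 134002.
Phase 2 runs for 4 − 2 = 2 hours at r = 0.18.
N(4) = 134002·e^(0.18×2) = 134002·e^0.36 = 192069.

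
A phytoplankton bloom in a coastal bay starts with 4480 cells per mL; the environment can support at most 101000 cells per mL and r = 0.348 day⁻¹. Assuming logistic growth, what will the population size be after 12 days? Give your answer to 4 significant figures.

75890 cells per mL

A = (K − N₀)/N₀ = (101000 − 4480)/4480 = 21.545.
N(t) = K/(1 + A·e^(−rt)) = 101000/(1 + 21.545×e^(−0.348×12)).
e^(−4.176) = 0.01536; denominator = 1 + 21.545×0.01536 = 1.3309.
N = 101000/1.3309 = 75887.2.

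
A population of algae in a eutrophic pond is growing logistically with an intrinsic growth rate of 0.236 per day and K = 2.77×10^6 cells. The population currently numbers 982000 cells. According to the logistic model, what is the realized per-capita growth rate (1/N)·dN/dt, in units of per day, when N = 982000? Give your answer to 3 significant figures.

(1/N)·dN/dt = r(1 − N/K) = 0.236 × (1 − 982000/2.77×10^6).
= 0.236 × 0.64549 = 0.15234.

0.152 per day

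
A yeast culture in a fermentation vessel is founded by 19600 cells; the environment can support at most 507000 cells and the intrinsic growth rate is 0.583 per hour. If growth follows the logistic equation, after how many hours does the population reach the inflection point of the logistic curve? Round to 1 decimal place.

5.5 hours

Logistic growth is fastest at N = K/2 = 253500.
A = (K − N₀)/N₀ = 24.867. Set K/(1 + A·e^(−rt)) = K/2 → A·e^(−rt) = 1.
e^(−0.583t) = 1/24.867 = 0.0402134, so t = ln(24.867)/0.583 = 3.2136/0.583 = 5.5121.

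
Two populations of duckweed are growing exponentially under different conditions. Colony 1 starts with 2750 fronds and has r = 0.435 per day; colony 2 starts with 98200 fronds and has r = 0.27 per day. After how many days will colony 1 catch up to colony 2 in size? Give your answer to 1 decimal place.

Set 2750·e^(0.435t) = 98200·e^(0.27t).
e^((0.435 − 0.27)t) = 98200/2750 → e^(0.165·t) = 35.709.
0.165·t = ln(35.709) = 3.5754, so t = 3.5754/0.165 = 21.669.

21.7 days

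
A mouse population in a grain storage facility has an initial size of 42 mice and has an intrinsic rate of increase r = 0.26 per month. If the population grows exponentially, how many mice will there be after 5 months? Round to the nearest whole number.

154 mice

N(t) = N₀·e^(rt) = 42 × e^(0.26×5) = 42 × e^1.3.
e^1.3 ≈ 3.6693, so N ≈ 42 × 3.6693 = 154.11.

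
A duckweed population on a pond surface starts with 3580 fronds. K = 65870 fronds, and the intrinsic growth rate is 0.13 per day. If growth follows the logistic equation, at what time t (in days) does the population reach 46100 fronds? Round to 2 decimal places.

A = (K − N₀)/N₀ = (65870 − 3580)/3580 = 17.399.
Solve 65870/(1 + 17.399·e^(−0.13t)) = 46100: 1 + 17.399·e^(−0.13t) = 1.4289, so e^(−0.13t) = 0.0246474.
−0.13·t = ln(0.0246474) = -3.7031, so t = 3.7031/0.13 = 28.485.

28.49 days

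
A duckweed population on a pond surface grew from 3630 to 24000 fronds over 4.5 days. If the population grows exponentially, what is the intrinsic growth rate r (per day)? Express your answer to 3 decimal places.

0.420 per day

From N(t) = N₀·e^(rt): e^(r·4.5) = 24000/3630 = 6.6116.
r·4.5 = ln(6.6116) = 1.8888, so r = 1.8888/4.5 = 0.41974.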